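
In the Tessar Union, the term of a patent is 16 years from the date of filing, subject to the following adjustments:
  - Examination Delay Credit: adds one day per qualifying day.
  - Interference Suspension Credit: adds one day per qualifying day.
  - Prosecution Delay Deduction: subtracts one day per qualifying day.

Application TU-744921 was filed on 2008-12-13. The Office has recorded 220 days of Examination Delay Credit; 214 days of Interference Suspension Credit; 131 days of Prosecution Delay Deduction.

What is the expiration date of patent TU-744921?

2025-10-12

Base term: filing date + 16 years → 13 December 2024.
Examination Delay Credit: +220 days → 21 July 2025.
Interference Suspension Credit: +214 days → 20 February 2026.
Prosecution Delay Deduction: −131 days → 12 October 2025.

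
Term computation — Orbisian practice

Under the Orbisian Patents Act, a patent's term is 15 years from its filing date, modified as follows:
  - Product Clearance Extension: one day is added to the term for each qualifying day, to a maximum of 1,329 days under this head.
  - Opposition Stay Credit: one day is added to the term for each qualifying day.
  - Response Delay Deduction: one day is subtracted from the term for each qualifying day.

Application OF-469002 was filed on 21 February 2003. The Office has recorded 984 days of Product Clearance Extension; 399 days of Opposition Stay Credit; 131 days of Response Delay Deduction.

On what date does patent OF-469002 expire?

2021-07-27

Base term: filing date + 15 years → 21 February 2018.
Product Clearance Extension: 984 days (within the 1329-day cap) → +984 days → 1 November 2020.
Opposition Stay Credit: +399 days → 5 December 2021.
Response Delay Deduction: −131 days → 27 July 2021.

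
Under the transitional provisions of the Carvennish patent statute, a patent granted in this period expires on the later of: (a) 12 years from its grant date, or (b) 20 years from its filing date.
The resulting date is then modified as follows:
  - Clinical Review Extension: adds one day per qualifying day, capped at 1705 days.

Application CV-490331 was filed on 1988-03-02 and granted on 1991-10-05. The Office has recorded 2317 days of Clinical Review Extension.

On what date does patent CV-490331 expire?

November 1, 2012

(a) grant + 12 years → 5 October 2003.
(b) filing + 20 years → 2 March 2008.
Later of the two: 2 March 2008.
Clinical Review Extension: 2317 days claimed exceeds the 1705-day cap, so +1705 days → 1 November 2012.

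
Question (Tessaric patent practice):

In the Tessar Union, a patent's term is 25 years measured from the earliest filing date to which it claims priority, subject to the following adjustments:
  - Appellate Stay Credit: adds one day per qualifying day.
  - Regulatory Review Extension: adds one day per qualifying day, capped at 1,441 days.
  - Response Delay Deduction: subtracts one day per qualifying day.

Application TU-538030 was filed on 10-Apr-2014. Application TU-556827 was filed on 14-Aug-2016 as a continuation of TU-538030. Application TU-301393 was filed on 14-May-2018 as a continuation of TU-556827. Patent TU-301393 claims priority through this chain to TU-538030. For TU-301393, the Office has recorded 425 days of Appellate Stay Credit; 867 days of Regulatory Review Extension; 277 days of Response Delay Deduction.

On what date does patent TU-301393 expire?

January 19, 2042

Earliest priority filing: 10 April 2014.
Base term: 10 April 2014 + 25 years → 10 April 2039.
Appellate Stay Credit: +425 days → 8 June 2040.
Regulatory Review Extension: 867 days (within the 1441-day cap) → +867 days → 23 October 2042.
Response Delay Deduction: −277 days → 19 January 2042.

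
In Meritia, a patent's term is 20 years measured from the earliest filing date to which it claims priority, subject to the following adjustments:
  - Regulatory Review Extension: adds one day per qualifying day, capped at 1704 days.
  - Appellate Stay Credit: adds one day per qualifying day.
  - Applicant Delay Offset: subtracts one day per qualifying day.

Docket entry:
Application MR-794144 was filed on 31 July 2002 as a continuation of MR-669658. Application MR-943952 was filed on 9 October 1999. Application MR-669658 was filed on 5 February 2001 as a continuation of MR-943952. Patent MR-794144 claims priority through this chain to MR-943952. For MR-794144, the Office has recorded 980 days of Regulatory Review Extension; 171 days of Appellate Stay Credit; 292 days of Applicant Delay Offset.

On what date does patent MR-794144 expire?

Earliest priority filing: 9 October 1999.
Base term: 9 October 1999 + 20 years → 9 October 2019.
Regulatory Review Extension: 980 days (within the 1704-day cap) → +980 days → 15 June 2022.
Appellate Stay Credit: +171 days → 3 December 2022.
Applicant Delay Offset: −292 days → 14 February 2022.

February 14, 2022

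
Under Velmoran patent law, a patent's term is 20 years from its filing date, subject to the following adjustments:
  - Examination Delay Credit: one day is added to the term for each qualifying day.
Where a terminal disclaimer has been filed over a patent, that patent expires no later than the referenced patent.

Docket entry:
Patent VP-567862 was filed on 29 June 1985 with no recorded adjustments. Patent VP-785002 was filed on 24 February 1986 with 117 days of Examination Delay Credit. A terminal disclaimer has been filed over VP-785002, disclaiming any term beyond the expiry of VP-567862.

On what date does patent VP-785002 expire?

2005-06-29

Natural term of VP-785002:
  Base: filing + 20 years → 24 February 2006.
  Examination Delay Credit: +117 days → 21 June 2006.
Expiry of referenced patent VP-567862:
  Base: filing + 20 years → 29 June 2005.
Terminal disclaimer: VP-785002 expires on the earlier of 21 June 2006 and 29 June 2005.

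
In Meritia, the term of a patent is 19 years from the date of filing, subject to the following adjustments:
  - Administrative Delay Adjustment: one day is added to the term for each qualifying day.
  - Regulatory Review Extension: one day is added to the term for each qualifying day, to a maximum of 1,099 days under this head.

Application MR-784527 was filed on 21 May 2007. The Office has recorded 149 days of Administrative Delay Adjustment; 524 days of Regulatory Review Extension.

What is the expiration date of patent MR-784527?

Base term: filing date + 19 years → 21 May 2026.
Administrative Delay Adjustment: +149 days → 17 October 2026.
Regulatory Review Extension: 524 days (within the 1099-day cap) → +524 days → 24 March 2028.

2028-03-24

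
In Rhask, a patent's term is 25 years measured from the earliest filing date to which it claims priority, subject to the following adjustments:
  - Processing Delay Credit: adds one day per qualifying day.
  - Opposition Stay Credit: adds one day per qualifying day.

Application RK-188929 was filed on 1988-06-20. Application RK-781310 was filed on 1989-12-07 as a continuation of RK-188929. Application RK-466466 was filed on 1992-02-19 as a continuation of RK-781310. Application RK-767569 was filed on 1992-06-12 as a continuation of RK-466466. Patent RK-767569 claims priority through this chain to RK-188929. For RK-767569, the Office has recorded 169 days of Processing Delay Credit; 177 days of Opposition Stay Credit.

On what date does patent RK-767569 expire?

June 1, 2014

Earliest priority filing: 20 June 1988.
Base term: 20 June 1988 + 25 years → 20 June 2013.
Processing Delay Credit: +169 days → 6 December 2013.
Opposition Stay Credit: +177 days → 1 June 2014.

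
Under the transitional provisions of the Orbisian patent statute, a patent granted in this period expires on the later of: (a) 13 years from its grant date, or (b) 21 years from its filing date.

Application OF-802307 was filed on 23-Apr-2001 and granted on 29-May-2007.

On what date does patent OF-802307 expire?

2022-04-23

(a) grant + 13 years → 29 May 2020.
(b) filing + 21 years → 23 April 2022.
Later of the two: 23 April 2022.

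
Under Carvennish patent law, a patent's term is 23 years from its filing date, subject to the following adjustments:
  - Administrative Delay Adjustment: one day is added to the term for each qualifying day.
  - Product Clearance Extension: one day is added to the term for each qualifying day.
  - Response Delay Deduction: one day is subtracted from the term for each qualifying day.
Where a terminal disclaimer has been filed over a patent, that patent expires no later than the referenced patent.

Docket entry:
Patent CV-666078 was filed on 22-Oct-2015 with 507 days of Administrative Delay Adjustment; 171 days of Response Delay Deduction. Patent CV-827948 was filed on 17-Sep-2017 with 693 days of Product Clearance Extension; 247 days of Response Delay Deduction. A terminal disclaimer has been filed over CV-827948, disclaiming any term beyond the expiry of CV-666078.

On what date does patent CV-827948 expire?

September 23, 2039

Natural term of CV-827948:
  Base: filing + 23 years → 17 September 2040.
  Product Clearance Extension: +693 days → 11 August 2042.
  Response Delay Deduction: −247 days → 7 December 2041.
Expiry of referenced patent CV-666078:
  Base: filing + 23 years → 22 October 2038.
  Administrative Delay Adjustment: +507 days → 12 March 2040.
  Response Delay Deduction: −171 days → 23 September 2039.
Terminal disclaimer: CV-827948 expires on the earlier of 7 December 2041 and 23 September 2039.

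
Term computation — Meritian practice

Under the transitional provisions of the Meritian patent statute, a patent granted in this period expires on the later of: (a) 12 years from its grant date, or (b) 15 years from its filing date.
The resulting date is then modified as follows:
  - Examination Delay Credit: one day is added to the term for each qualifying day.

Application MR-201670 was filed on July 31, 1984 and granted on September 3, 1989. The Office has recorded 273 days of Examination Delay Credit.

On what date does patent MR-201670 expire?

(a) grant + 12 years → 3 September 2001.
(b) filing + 15 years → 31 July 1999.
Later of the two: 3 September 2001.
Examination Delay Credit: +273 days → 3 June 2002.

June 3, 2002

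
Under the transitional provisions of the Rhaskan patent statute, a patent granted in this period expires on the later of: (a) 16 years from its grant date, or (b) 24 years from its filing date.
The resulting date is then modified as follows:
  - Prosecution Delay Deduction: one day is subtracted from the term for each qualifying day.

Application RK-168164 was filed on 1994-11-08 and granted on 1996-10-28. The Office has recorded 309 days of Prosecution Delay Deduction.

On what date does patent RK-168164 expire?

January 3, 2018

(a) grant + 16 years → 28 October 2012.
(b) filing + 24 years → 8 November 2018.
Later of the two: 8 November 2018.
Prosecution Delay Deduction: −309 days → 3 January 2018.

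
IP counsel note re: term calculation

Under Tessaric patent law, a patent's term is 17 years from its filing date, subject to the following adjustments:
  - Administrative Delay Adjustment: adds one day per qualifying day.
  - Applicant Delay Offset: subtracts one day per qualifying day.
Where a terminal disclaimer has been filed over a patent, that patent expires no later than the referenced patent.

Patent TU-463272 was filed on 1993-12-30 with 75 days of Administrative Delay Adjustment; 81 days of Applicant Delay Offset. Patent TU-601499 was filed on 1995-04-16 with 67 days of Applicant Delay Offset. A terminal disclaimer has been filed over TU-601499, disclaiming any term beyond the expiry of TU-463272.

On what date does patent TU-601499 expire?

2010-12-24

Natural term of TU-601499:
  Base: filing + 17 years → 16 April 2012.
  Applicant Delay Offset: −67 days → 9 February 2012.
Expiry of referenced patent TU-463272:
  Base: filing + 17 years → 30 December 2010.
  Administrative Delay Adjustment: +75 days → 15 March 2011.
  Applicant Delay Offset: −81 days → 24 December 2010.
Terminal disclaimer: TU-601499 expires on the earlier of 9 February 2012 and 24 December 2010.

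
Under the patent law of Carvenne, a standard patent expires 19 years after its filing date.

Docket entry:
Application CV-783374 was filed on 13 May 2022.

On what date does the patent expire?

Filing date + 19 years → 13 May 2041.

2041-05-13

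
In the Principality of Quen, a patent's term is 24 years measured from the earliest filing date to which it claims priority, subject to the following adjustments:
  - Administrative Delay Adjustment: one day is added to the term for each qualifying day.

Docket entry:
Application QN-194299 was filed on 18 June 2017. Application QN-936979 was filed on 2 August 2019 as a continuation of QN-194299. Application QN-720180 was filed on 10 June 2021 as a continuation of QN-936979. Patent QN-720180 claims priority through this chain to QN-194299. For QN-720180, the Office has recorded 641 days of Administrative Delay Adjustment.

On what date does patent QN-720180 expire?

2043-03-21

Earliest priority filing: 18 June 2017.
Base term: 18 June 2017 + 24 years → 18 June 2041.
Administrative Delay Adjustment: +641 days → 21 March 2043.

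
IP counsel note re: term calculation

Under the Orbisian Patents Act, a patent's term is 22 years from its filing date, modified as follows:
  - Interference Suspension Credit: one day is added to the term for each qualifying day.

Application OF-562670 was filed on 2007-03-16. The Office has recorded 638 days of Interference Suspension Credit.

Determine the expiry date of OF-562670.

2030-12-14

Base term: filing date + 22 years → 16 March 2029.
Interference Suspension Credit: +638 days → 14 December 2030.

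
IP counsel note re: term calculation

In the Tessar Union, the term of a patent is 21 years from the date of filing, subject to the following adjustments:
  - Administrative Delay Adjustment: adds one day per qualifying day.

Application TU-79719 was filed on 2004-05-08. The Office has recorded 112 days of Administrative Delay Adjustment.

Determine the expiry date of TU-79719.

2025-08-28

Base term: filing date + 21 years → 8 May 2025.
Administrative Delay Adjustment: +112 days → 28 August 2025.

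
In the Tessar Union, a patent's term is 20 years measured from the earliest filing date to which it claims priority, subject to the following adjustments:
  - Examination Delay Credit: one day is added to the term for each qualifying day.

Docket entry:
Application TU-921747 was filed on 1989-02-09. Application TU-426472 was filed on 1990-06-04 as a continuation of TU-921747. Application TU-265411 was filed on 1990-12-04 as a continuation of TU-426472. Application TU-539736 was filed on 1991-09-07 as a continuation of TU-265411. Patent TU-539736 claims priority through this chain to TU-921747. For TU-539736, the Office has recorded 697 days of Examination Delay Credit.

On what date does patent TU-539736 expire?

2011-01-07

Earliest priority filing: 9 February 1989.
Base term: 9 February 1989 + 20 years → 9 February 2009.
Examination Delay Credit: +697 days → 7 January 2011.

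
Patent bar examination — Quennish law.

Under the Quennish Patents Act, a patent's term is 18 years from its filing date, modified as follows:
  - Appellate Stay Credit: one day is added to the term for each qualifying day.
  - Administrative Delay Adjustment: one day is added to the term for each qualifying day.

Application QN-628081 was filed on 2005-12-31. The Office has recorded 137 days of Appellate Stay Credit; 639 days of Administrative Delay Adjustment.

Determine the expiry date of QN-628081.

2026-02-14

Base term: filing date + 18 years → 31 December 2023.
Appellate Stay Credit: +137 days → 16 May 2024.
Administrative Delay Adjustment: +639 days → 14 February 2026.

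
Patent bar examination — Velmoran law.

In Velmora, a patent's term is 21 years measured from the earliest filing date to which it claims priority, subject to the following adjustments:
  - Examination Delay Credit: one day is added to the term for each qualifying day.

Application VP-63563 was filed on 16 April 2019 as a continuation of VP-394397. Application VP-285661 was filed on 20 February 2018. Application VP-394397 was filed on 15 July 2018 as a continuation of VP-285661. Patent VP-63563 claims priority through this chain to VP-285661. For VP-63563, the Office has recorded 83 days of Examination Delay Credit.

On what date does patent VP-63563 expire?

Earliest priority filing: 20 February 2018.
Base term: 20 February 2018 + 21 years → 20 February 2039.
Examination Delay Credit: +83 days → 14 May 2039.

2039-05-14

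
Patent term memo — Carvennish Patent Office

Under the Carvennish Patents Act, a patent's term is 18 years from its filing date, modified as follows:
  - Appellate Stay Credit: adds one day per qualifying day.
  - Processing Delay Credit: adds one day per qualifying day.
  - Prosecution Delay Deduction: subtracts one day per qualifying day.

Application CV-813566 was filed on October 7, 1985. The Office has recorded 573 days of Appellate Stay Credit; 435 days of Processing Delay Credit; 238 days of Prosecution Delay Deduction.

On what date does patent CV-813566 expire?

November 15, 2005

Base term: filing date + 18 years → 7 October 2003.
Appellate Stay Credit: +573 days → 2 May 2005.
Processing Delay Credit: +435 days → 11 July 2006.
Prosecution Delay Deduction: −238 days → 15 November 2005.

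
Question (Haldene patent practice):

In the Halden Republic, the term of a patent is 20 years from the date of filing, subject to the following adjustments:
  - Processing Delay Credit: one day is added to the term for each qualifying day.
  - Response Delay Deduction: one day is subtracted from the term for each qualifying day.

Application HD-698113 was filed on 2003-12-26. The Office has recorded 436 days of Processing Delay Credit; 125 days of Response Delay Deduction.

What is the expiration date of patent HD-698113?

November 1, 2024

Base term: filing date + 20 years → 26 December 2023.
Processing Delay Credit: +436 days → 6 March 2025.
Response Delay Deduction: −125 days → 1 November 2024.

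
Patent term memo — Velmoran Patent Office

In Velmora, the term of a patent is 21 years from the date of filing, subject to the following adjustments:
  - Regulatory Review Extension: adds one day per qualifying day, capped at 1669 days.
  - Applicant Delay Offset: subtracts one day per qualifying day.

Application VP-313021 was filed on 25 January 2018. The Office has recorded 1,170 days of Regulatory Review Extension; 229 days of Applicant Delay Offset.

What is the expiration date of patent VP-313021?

August 23, 2041

Base term: filing date + 21 years → 25 January 2039.
Regulatory Review Extension: 1170 days (within the 1669-day cap) → +1170 days → 9 April 2042.
Applicant Delay Offset: −229 days → 23 August 2041.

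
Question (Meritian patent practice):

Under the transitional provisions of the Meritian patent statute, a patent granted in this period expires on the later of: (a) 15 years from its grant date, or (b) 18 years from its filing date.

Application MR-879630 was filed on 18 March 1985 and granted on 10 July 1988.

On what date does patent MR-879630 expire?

(a) grant + 15 years → 10 July 2003.
(b) filing + 18 years → 18 March 2003.
Later of the two: 10 July 2003.

2003-07-10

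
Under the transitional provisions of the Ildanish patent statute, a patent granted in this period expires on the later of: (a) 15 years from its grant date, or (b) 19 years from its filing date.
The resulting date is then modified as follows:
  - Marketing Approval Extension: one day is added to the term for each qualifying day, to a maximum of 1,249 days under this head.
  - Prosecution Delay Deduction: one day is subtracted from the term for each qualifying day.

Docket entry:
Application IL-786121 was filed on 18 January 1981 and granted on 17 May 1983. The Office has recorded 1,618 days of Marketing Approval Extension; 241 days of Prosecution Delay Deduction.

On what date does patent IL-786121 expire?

October 22, 2002

(a) grant + 15 years → 17 May 1998.
(b) filing + 19 years → 18 January 2000.
Later of the two: 18 January 2000.
Marketing Approval Extension: 1618 days claimed exceeds the 1249-day cap, so +1249 days → 20 June 2003.
Prosecution Delay Deduction: −241 days → 22 October 2002.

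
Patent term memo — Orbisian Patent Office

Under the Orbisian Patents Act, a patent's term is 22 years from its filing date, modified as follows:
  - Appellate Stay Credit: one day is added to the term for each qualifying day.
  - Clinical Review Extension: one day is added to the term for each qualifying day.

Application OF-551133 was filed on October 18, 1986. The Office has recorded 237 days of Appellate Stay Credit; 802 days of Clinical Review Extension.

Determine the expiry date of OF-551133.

Base term: filing date + 22 years → 18 October 2008.
Appellate Stay Credit: +237 days → 12 June 2009.
Clinical Review Extension: +802 days → 23 August 2011.

2011-08-23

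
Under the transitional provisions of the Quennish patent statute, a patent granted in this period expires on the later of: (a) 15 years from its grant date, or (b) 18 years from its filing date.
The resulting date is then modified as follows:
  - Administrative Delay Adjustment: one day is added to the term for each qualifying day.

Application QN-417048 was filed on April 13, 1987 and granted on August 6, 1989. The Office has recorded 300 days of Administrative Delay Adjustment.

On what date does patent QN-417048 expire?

(a) grant + 15 years → 6 August 2004.
(b) filing + 18 years → 13 April 2005.
Later of the two: 13 April 2005.
Administrative Delay Adjustment: +300 days → 7 February 2006.

2006-02-07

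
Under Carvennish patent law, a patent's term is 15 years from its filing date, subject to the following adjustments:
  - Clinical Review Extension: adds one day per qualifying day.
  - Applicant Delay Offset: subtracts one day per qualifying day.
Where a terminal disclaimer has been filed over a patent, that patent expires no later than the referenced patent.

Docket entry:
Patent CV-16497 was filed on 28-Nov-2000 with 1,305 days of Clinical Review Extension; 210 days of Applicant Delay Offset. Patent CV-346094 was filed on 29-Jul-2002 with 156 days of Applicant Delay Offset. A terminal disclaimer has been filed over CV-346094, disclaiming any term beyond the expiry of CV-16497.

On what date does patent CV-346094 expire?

Natural term of CV-346094:
  Base: filing + 15 years → 29 July 2017.
  Applicant Delay Offset: −156 days → 23 February 2017.
Expiry of referenced patent CV-16497:
  Base: filing + 15 years → 28 November 2015.
  Clinical Review Extension: +1305 days → 25 June 2019.
  Applicant Delay Offset: −210 days → 27 November 2018.
Terminal disclaimer: CV-346094 expires on the earlier of 23 February 2017 and 27 November 2018.

2017-02-23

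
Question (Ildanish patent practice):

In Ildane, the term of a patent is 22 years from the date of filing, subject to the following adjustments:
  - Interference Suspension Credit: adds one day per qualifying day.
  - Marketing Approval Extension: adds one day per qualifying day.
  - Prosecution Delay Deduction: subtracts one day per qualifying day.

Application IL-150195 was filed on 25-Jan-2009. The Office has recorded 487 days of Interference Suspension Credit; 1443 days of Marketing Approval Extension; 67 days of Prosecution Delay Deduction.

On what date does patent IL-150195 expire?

2036-03-02

Base term: filing date + 22 years → 25 January 2031.
Interference Suspension Credit: +487 days → 26 May 2032.
Marketing Approval Extension: +1443 days → 8 May 2036.
Prosecution Delay Deduction: −67 days → 2 March 2036.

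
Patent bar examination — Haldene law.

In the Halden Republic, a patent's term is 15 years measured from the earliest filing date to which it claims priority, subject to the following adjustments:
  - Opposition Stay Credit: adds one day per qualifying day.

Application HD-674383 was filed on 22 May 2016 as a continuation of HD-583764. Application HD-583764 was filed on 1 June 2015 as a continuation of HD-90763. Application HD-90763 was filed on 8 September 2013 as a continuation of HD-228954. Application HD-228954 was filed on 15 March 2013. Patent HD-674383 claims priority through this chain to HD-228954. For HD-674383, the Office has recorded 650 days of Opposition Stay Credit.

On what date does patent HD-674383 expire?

Earliest priority filing: 15 March 2013.
Base term: 15 March 2013 + 15 years → 15 March 2028.
Opposition Stay Credit: +650 days → 25 December 2029.

2029-12-25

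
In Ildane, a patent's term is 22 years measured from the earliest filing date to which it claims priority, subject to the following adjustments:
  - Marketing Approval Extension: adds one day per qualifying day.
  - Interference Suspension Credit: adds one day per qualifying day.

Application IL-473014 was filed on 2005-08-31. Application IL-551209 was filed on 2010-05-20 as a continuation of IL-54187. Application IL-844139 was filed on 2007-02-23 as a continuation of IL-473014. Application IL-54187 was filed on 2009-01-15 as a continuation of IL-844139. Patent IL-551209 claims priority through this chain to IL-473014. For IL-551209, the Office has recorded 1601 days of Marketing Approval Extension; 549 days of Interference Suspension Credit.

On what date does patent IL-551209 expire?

Earliest priority filing: 31 August 2005.
Base term: 31 August 2005 + 22 years → 31 August 2027.
Marketing Approval Extension: +1601 days → 18 January 2032.
Interference Suspension Credit: +549 days → 20 July 2033.

2033-07-20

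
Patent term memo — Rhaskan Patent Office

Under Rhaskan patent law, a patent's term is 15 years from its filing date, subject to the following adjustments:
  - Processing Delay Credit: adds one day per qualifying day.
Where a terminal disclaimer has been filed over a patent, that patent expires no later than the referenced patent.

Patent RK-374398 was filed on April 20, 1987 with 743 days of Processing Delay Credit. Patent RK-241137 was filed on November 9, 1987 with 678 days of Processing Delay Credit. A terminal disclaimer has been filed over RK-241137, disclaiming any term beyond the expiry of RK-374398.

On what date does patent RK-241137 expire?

May 2, 2004

Natural term of RK-241137:
  Base: filing + 15 years → 9 November 2002.
  Processing Delay Credit: +678 days → 17 September 2004.
Expiry of referenced patent RK-374398:
  Base: filing + 15 years → 20 April 2002.
  Processing Delay Credit: +743 days → 2 May 2004.
Terminal disclaimer: RK-241137 expires on the earlier of 17 September 2004 and 2 May 2004.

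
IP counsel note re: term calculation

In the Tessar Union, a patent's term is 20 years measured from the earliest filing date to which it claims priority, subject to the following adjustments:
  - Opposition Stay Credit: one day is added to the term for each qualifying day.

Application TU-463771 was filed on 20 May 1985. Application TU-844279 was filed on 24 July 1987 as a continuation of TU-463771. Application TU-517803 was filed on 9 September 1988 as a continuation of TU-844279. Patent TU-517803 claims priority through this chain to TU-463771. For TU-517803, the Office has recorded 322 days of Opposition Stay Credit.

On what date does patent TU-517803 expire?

2006-04-07

Earliest priority filing: 20 May 1985.
Base term: 20 May 1985 + 20 years → 20 May 2005.
Opposition Stay Credit: +322 days → 7 April 2006.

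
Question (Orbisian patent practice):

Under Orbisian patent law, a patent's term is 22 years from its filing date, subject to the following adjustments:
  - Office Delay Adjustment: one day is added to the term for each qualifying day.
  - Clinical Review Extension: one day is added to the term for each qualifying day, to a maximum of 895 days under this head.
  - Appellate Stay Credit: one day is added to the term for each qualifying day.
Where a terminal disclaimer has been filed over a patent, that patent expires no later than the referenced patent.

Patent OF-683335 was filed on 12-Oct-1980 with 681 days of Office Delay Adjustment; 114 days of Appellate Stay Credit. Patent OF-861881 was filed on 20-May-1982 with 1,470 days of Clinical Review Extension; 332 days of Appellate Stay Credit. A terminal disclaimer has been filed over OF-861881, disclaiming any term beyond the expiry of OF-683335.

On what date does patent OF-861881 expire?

2004-12-15

Natural term of OF-861881:
  Base: filing + 22 years → 20 May 2004.
  Clinical Review Extension: 1470 days claimed exceeds the 895-day cap, so +895 days → 1 November 2006.
  Appellate Stay Credit: +332 days → 29 September 2007.
Expiry of referenced patent OF-683335:
  Base: filing + 22 years → 12 October 2002.
  Office Delay Adjustment: +681 days → 23 August 2004.
  Appellate Stay Credit: +114 days → 15 December 2004.
Terminal disclaimer: OF-861881 expires on the earlier of 29 September 2007 and 15 December 2004.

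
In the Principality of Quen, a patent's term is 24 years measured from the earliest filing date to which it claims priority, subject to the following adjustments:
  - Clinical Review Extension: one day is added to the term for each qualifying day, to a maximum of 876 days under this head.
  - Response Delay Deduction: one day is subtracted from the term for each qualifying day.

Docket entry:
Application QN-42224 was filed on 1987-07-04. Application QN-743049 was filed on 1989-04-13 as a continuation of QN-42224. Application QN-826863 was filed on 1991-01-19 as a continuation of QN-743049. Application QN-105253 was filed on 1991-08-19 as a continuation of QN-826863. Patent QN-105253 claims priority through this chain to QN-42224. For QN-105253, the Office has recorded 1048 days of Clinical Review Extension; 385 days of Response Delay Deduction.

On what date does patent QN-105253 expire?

Earliest priority filing: 4 July 1987.
Base term: 4 July 1987 + 24 years → 4 July 2011.
Clinical Review Extension: 1048 days claimed exceeds the 876-day cap, so +876 days → 26 November 2013.
Response Delay Deduction: −385 days → 6 November 2012.

November 6, 2012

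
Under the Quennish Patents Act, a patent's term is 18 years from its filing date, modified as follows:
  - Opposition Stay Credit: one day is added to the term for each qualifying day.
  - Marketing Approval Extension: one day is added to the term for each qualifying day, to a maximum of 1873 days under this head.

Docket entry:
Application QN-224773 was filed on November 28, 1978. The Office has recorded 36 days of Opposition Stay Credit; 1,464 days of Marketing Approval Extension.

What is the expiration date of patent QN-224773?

Base term: filing date + 18 years → 28 November 1996.
Opposition Stay Credit: +36 days → 3 January 1997.
Marketing Approval Extension: 1464 days (within the 1873-day cap) → +1464 days → 6 January 2001.

January 6, 2001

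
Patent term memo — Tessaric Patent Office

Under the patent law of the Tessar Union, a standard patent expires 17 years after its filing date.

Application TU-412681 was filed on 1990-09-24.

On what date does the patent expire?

September 24, 2007

Filing date + 17 years → 24 September 2007.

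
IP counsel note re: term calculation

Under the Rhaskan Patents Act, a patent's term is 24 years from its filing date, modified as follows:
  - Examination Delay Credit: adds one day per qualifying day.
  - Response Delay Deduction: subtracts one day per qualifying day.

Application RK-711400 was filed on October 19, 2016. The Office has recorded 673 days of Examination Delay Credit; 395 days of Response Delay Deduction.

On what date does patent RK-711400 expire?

Base term: filing date + 24 years → 19 October 2040.
Examination Delay Credit: +673 days → 23 August 2042.
Response Delay Deduction: −395 days → 24 July 2041.

2041-07-24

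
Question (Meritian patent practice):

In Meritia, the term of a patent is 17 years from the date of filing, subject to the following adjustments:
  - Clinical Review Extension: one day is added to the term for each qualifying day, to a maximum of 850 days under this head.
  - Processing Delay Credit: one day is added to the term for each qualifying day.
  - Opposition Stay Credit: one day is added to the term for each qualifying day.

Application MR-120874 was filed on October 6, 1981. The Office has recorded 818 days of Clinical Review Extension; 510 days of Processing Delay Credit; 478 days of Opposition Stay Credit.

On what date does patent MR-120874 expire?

Base term: filing date + 17 years → 6 October 1998.
Clinical Review Extension: 818 days (within the 850-day cap) → +818 days → 1 January 2001.
Processing Delay Credit: +510 days → 26 May 2002.
Opposition Stay Credit: +478 days → 16 September 2003.

September 16, 2003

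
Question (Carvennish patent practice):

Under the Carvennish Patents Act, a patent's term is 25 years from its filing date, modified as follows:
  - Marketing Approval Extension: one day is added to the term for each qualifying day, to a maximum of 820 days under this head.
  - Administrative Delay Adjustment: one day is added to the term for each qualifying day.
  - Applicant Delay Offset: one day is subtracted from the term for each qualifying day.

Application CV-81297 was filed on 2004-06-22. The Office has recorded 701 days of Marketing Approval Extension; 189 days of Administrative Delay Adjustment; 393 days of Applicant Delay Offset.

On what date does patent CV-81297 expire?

Base term: filing date + 25 years → 22 June 2029.
Marketing Approval Extension: 701 days (within the 820-day cap) → +701 days → 24 May 2031.
Administrative Delay Adjustment: +189 days → 29 November 2031.
Applicant Delay Offset: −393 days → 1 November 2030.

2030-11-01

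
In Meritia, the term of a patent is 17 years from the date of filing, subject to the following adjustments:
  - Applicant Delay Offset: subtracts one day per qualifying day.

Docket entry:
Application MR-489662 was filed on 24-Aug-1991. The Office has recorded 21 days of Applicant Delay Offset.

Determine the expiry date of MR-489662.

Base term: filing date + 17 years → 24 August 2008.
Applicant Delay Offset: −21 days → 3 August 2008.

August 3, 2008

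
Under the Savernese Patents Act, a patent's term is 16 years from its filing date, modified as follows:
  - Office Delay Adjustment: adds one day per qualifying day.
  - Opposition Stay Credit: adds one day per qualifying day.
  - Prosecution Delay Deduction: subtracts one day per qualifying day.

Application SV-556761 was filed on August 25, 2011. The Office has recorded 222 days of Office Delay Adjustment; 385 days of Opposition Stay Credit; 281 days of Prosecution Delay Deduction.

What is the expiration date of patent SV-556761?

July 16, 2028

Base term: filing date + 16 years → 25 August 2027.
Office Delay Adjustment: +222 days → 3 April 2028.
Opposition Stay Credit: +385 days → 23 April 2029.
Prosecution Delay Deduction: −281 days → 16 July 2028.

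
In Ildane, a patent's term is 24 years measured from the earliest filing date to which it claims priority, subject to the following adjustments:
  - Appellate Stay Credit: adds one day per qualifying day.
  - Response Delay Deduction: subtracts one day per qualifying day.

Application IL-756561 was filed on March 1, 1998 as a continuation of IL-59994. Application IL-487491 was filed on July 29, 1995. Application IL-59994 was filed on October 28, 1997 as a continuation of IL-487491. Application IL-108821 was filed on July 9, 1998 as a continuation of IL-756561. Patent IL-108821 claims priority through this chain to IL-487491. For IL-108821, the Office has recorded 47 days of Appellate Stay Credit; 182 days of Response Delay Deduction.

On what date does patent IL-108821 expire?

Earliest priority filing: 29 July 1995.
Base term: 29 July 1995 + 24 years → 29 July 2019.
Appellate Stay Credit: +47 days → 14 September 2019.
Response Delay Deduction: −182 days → 16 March 2019.

2019-03-16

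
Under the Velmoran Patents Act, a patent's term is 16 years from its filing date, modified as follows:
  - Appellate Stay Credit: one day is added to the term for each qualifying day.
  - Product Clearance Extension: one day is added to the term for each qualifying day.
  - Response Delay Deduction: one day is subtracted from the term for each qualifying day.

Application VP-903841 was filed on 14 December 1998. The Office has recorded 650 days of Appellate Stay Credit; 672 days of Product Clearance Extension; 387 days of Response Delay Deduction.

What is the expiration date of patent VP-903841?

July 6, 2017

Base term: filing date + 16 years → 14 December 2014.
Appellate Stay Credit: +650 days → 24 September 2016.
Product Clearance Extension: +672 days → 28 July 2018.
Response Delay Deduction: −387 days → 6 July 2017.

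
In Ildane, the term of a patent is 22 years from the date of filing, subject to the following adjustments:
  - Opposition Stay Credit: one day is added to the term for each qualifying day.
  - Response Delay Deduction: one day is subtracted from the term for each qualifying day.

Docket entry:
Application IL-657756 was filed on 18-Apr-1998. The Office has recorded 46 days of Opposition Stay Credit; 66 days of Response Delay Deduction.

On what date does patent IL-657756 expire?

2020-03-29

Base term: filing date + 22 years → 18 April 2020.
Opposition Stay Credit: +46 days → 3 June 2020.
Response Delay Deduction: −66 days → 29 March 2020.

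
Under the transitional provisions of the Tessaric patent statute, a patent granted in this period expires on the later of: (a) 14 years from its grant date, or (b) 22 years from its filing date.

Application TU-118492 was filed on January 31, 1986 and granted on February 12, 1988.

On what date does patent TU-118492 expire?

2008-01-31

(a) grant + 14 years → 12 February 2002.
(b) filing + 22 years → 31 January 2008.
Later of the two: 31 January 2008.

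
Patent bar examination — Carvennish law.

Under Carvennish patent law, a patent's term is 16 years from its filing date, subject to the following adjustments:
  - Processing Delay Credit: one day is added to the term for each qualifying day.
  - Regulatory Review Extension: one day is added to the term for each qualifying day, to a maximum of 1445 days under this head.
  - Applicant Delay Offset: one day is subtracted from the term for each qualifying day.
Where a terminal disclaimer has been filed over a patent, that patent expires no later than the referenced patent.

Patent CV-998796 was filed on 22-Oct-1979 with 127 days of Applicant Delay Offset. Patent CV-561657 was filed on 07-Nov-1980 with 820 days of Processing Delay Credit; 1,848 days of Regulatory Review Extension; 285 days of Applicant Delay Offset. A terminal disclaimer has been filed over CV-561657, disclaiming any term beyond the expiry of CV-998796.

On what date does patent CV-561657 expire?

Natural term of CV-561657:
  Base: filing + 16 years → 7 November 1996.
  Processing Delay Credit: +820 days → 5 February 1999.
  Regulatory Review Extension: 1848 days claimed exceeds the 1445-day cap, so +1445 days → 20 January 2003.
  Applicant Delay Offset: −285 days → 10 April 2002.
Expiry of referenced patent CV-998796:
  Base: filing + 16 years → 22 October 1995.
  Applicant Delay Offset: −127 days → 17 June 1995.
Terminal disclaimer: CV-561657 expires on the earlier of 10 April 2002 and 17 June 1995.

June 17, 1995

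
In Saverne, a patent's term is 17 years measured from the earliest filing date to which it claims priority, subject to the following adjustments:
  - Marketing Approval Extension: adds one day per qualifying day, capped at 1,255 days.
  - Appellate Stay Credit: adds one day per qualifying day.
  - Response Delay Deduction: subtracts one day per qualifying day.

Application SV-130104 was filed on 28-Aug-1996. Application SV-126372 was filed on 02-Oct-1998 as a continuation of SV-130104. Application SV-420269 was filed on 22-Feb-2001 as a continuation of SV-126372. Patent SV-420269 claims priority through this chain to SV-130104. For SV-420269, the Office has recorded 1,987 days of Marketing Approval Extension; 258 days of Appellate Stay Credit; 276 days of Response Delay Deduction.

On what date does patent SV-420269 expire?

Earliest priority filing: 28 August 1996.
Base term: 28 August 1996 + 17 years → 28 August 2013.
Marketing Approval Extension: 1987 days claimed exceeds the 1255-day cap, so +1255 days → 3 February 2017.
Appellate Stay Credit: +258 days → 19 October 2017.
Response Delay Deduction: −276 days → 16 January 2017.

January 16, 2017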